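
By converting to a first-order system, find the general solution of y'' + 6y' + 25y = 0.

Let x_1 = y, x_2 = y'. Then x_1' = x_2 and x_2' = -25x_1 - 6x_2.
A = [[0,1],[-25,-6]]; det(A-λI) = λ^2 + 6λ + 25.
Eigenvalues λ = -3 ± 4i.

y(t) = K_1e^(-3t)cos(4t) + K_2e^(-3t)sin(4t)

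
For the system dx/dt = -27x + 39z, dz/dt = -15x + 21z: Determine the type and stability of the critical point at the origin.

stable spiral

A = [[-27,39],[-15,21]]; det(A-λI) = λ^2 + 6λ + 18.
λ = -3 ± 3i: negative real part.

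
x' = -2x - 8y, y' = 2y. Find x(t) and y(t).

x(t) = -2K_1e^(2t) + K_2e^(-2t), y(t) = K_1e^(2t)

Coefficient matrix A = [[-2, -8], [0, 2]].
Characteristic polynomial det(A - λI) = λ^2 - 4 = 0.
Eigenvalues λ = 2, -2.
For λ=2: (A-λI) row 1 is [-4, -8], so an eigenvector is (-2, 1).
For λ=-2: (A-λI) row 1 is [0, -8], so an eigenvector is (1, 0).
General solution: K_1e^(2t)(-2,1) + K_2e^(-2t)(1,0).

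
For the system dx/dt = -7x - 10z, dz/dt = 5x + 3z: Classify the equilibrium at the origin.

A = [[-7,-10],[5,3]]; det(A-λI) = λ^2 + 4λ + 29.
λ = -2 ± 5i: negative real part.

stable spiral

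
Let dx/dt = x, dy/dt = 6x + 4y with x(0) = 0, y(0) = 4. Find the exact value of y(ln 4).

1024

A = [[1,0],[6,4]]; eigenvalues λ = 1, 4.
Eigenvectors: (1,-2) for λ=1, (0,-1) for λ=4.
From the initial condition, c_1 = 0, c_2 = -4.
y(ln 4) = (0)(4^1)(-2) + (-4)(4^4)(-1) = 1024.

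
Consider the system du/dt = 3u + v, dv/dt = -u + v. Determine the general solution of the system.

Coefficient matrix A = [[3, 1], [-1, 1]].
Characteristic polynomial det(A - λI) = λ^2 - 4λ + 4 = 0.
Single eigenvalue λ = 2 with algebraic multiplicity 2.
Eigenvector v = (1,-1); generalized eigenvector w with (A-λI)w=v is (2,-1).
General solution: e^(2t)[C_1·v + C_2·(t·v + w)].

u(t) = C_1e^(2t) + C_2te^(2t) + 2C_2e^(2t), v(t) = -C_1e^(2t) - C_2te^(2t) - C_2e^(2t)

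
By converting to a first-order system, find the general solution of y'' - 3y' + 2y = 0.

Let x_1 = y, x_2 = y'. Then x_1' = x_2 and x_2' = -2x_1 + 3x_2.
A = [[0,1],[-2,3]]; det(A-λI) = λ^2 - 3λ + 2.
Eigenvalues λ = 2, 1 with eigenvectors (1,2), (1,1).

y(t) = C_1e^(2t) + C_2e^(t)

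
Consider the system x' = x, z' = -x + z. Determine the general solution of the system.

Coefficient matrix A = [[1, 0], [-1, 1]].
Characteristic polynomial det(A - λI) = λ^2 - 2λ + 1 = 0.
Single eigenvalue λ = 1 with algebraic multiplicity 2.
Eigenvector v = (0,-1); generalized eigenvector w with (A-λI)w=v is (1,1).
General solution: e^(t)[K_1·v + K_2·(t·v + w)].

x(t) = K_2e^(t), z(t) = -K_1e^(t) - K_2te^(t) + K_2e^(t)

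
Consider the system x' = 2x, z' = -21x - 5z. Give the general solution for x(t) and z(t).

Coefficient matrix A = [[2, 0], [-21, -5]].
Characteristic polynomial det(A - λI) = λ^2 + 3λ - 10 = 0.
Eigenvalues λ = -5, 2.
For λ=-5: (A-λI) row 1 is [7, 0], so an eigenvector is (0, -1).
For λ=2: (A-λI) row 2 is [-21, -7], so an eigenvector is (-1, 3).
General solution: c_1e^(-5t)(0,-1) + c_2e^(2t)(-1,3).

x(t) = -c_2e^(2t), z(t) = -c_1e^(-5t) + 3c_2e^(2t)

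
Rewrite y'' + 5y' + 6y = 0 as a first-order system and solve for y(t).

Let x_1 = y, x_2 = y'. Then x_1' = x_2 and x_2' = -6x_1 - 5x_2.
A = [[0,1],[-6,-5]]; det(A-λI) = λ^2 + 5λ + 6.
Eigenvalues λ = -3, -2 with eigenvectors (1,-3), (1,-2).

y(t) = C_1e^(-3t) + C_2e^(-2t)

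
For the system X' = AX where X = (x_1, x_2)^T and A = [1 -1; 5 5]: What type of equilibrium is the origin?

unstable spiral

A = [[1,-1],[5,5]]; det(A-λI) = λ^2 - 6λ + 10.
λ = 3 ± i: positive real part.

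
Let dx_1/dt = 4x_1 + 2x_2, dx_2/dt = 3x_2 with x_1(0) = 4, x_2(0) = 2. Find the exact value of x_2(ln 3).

54

A = [[4,2],[0,3]]; eigenvalues λ = 3, 4.
Eigenvectors: (2,-1) for λ=3, (-1,0) for λ=4.
From the initial condition, c_1 = -2, c_2 = -8.
x_2(ln 3) = (-2)(3^3)(-1) + (-8)(3^4)(0) = 54.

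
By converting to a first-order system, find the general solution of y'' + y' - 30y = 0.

Let x_1 = y, x_2 = y'. Then x_1' = x_2 and x_2' = 30x_1 - x_2.
A = [[0,1],[30,-1]]; det(A-λI) = λ^2 + λ - 30.
Eigenvalues λ = -6, 5 with eigenvectors (1,-6), (1,5).

y(t) = c_1e^(-6t) + c_2e^(5t)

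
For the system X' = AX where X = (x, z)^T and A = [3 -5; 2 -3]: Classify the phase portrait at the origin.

A = [[3,-5],[2,-3]]; det(A-λI) = λ^2 + 1.
λ = 0 ± i: zero real part.

center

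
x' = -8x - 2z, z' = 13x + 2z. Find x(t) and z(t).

Coefficient matrix A = [[-8, -2], [13, 2]].
Characteristic polynomial det(A - λI) = λ^2 + 6λ + 10 = 0.
Eigenvalues λ = -3 ± i (complex conjugate pair).
For λ=-3+i: an eigenvector is (-1,3) - i(-1,2) = (-1 + i, 3 - 2i).
A real fundamental pair from Re and Im of e^((-3+i)t)v: X_1 = e^(-3t)(cos(t)·(-1,3) + sin(t)·(-1,2)), X_2 = e^(-3t)(sin(t)·(-1,3) - cos(t)·(-1,2)).
General solution: c_1X_1 + c_2X_2.

x(t) = -c_1e^(-3t)sin(t) - c_1e^(-3t)cos(t) - c_2e^(-3t)sin(t) + c_2e^(-3t)cos(t), z(t) = 2c_1e^(-3t)sin(t) + 3c_1e^(-3t)cos(t) + 3c_2e^(-3t)sin(t) - 2c_2e^(-3t)cos(t)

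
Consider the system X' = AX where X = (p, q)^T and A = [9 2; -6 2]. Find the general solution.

p(t) = 2c_1e^(6t) - c_2e^(5t), q(t) = -3c_1e^(6t) + 2c_2e^(5t)

Coefficient matrix A = [[9, 2], [-6, 2]].
Characteristic polynomial det(A - λI) = λ^2 - 11λ + 30 = 0.
Eigenvalues λ = 6, 5.
For λ=6: (A-λI) row 1 is [3, 2], so an eigenvector is (2, -3).
For λ=5: (A-λI) row 1 is [4, 2], so an eigenvector is (-1, 2).
General solution: c_1e^(6t)(2,-3) + c_2e^(5t)(-1,2).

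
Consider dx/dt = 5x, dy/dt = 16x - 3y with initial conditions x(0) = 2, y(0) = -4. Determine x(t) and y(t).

Coefficient matrix A = [[5, 0], [16, -3]].
Characteristic polynomial det(A - λI) = λ^2 - 2λ - 15 = 0.
Eigenvalues λ = 5, -3.
For λ=5: (A-λI) row 2 is [16, -8], so an eigenvector is (-1, -2).
For λ=-3: (A-λI) row 1 is [8, 0], so an eigenvector is (0, -1).
General solution: C_1e^(5t)(-1,-2) + C_2e^(-3t)(0,-1).
Applying x(0)=2, y(0)=-4 gives C_1=-2, C_2=8.

x(t) = 2e^(5t), y(t) = 4e^(5t) - 8e^(-3t)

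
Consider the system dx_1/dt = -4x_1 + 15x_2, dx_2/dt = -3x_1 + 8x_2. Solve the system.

Coefficient matrix A = [[-4, 15], [-3, 8]].
Characteristic polynomial det(A - λI) = λ^2 - 4λ + 13 = 0.
Eigenvalues λ = 2 ± 3i (complex conjugate pair).
For λ=2+3i: an eigenvector is (-2,-1) - i(-1,0) = (-2 + i, -1).
A real fundamental pair from Re and Im of e^((2+3i)t)v: X_1 = e^(2t)(cos(3t)·(-2,-1) + sin(3t)·(-1,0)), X_2 = e^(2t)(sin(3t)·(-2,-1) - cos(3t)·(-1,0)).
General solution: c_1X_1 + c_2X_2.

x_1(t) = -c_1e^(2t)sin(3t) - 2c_1e^(2t)cos(3t) - 2c_2e^(2t)sin(3t) + c_2e^(2t)cos(3t), x_2(t) = -c_1e^(2t)cos(3t) - c_2e^(2t)sin(3t)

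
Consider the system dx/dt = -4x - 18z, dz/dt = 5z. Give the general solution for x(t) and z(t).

x(t) = -c_1e^(-4t) - 2c_2e^(5t), z(t) = c_2e^(5t)

Coefficient matrix A = [[-4, -18], [0, 5]].
Characteristic polynomial det(A - λI) = λ^2 - λ - 20 = 0.
Eigenvalues λ = -4, 5.
For λ=-4: (A-λI) row 1 is [0, -18], so an eigenvector is (-1, 0).
For λ=5: (A-λI) row 1 is [-9, -18], so an eigenvector is (-2, 1).
General solution: c_1e^(-4t)(-1,0) + c_2e^(5t)(-2,1).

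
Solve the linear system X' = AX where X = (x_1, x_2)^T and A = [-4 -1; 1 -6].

Coefficient matrix A = [[-4, -1], [1, -6]].
Characteristic polynomial det(A - λI) = λ^2 + 10λ + 25 = 0.
Single eigenvalue λ = -5 with algebraic multiplicity 2.
Eigenvector v = (1,1); generalized eigenvector w with (A-λI)w=v is (0,-1).
General solution: e^(-5t)[C_1·v + C_2·(t·v + w)].

x_1(t) = C_1e^(-5t) + C_2te^(-5t), x_2(t) = C_1e^(-5t) + C_2te^(-5t) - C_2e^(-5t)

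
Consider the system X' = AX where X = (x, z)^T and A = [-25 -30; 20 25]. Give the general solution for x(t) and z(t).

x(t) = K_1e^(5t) + 3K_2e^(-5t), z(t) = -K_1e^(5t) - 2K_2e^(-5t)

Coefficient matrix A = [[-25, -30], [20, 25]].
Characteristic polynomial det(A - λI) = λ^2 - 25 = 0.
Eigenvalues λ = 5, -5.
For λ=5: (A-λI) row 1 is [-30, -30], so an eigenvector is (1, -1).
For λ=-5: (A-λI) row 1 is [-20, -30], so an eigenvector is (3, -2).
General solution: K_1e^(5t)(1,-1) + K_2e^(-5t)(3,-2).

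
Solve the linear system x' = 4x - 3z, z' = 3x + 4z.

Coefficient matrix A = [[4, -3], [3, 4]].
Characteristic polynomial det(A - λI) = λ^2 - 8λ + 25 = 0.
Eigenvalues λ = 4 ± 3i (complex conjugate pair).
For λ=4+3i: an eigenvector is (0,1) - i(-1,0) = (0 + i, 1).
A real fundamental pair from Re and Im of e^((4+3i)t)v: X_1 = e^(4t)(cos(3t)·(0,1) + sin(3t)·(-1,0)), X_2 = e^(4t)(sin(3t)·(0,1) - cos(3t)·(-1,0)).
General solution: C_1X_1 + C_2X_2.

x(t) = -C_1e^(4t)sin(3t) + C_2e^(4t)cos(3t), z(t) = C_1e^(4t)cos(3t) + C_2e^(4t)sin(3t)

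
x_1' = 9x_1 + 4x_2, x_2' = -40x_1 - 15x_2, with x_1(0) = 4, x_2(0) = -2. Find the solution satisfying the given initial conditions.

x_1(t) = 10e^(-3t)sin(4t) + 4e^(-3t)cos(4t), x_2(t) = -34e^(-3t)sin(4t) - 2e^(-3t)cos(4t)

Coefficient matrix A = [[9, 4], [-40, -15]].
Characteristic polynomial det(A - λI) = λ^2 + 6λ + 25 = 0.
Eigenvalues λ = -3 ± 4i (complex conjugate pair).
For λ=-3+4i: an eigenvector is (-1,3) - i(0,1) = (-1, 3 - i).
A real fundamental pair from Re and Im of e^((-3+4i)t)v: X_1 = e^(-3t)(cos(4t)·(-1,3) + sin(4t)·(0,1)), X_2 = e^(-3t)(sin(4t)·(-1,3) - cos(4t)·(0,1)).
General solution: C_1X_1 + C_2X_2.
Applying x_1(0)=4, x_2(0)=-2 gives C_1=-4, C_2=-10.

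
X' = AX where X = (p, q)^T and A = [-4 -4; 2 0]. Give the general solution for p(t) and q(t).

p(t) = C_1e^(-2t)sin(2t) - C_1e^(-2t)cos(2t) - C_2e^(-2t)sin(2t) - C_2e^(-2t)cos(2t), q(t) = -C_1e^(-2t)sin(2t) + C_2e^(-2t)cos(2t)

Coefficient matrix A = [[-4, -4], [2, 0]].
Characteristic polynomial det(A - λI) = λ^2 + 4λ + 8 = 0.
Eigenvalues λ = -2 ± 2i (complex conjugate pair).
For λ=-2+2i: an eigenvector is (-1,0) - i(1,-1) = (-1 - i, 0 + i).
A real fundamental pair from Re and Im of e^((-2+2i)t)v: X_1 = e^(-2t)(cos(2t)·(-1,0) + sin(2t)·(1,-1)), X_2 = e^(-2t)(sin(2t)·(-1,0) - cos(2t)·(1,-1)).
General solution: C_1X_1 + C_2X_2.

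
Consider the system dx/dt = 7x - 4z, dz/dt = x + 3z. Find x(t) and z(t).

Coefficient matrix A = [[7, -4], [1, 3]].
Characteristic polynomial det(A - λI) = λ^2 - 10λ + 25 = 0.
Single eigenvalue λ = 5 with algebraic multiplicity 2.
Eigenvector v = (-2,-1); generalized eigenvector w with (A-λI)w=v is (-3,-1).
General solution: e^(5t)[C_1·v + C_2·(t·v + w)].

x(t) = -2C_1e^(5t) - 2C_2te^(5t) - 3C_2e^(5t), z(t) = -C_1e^(5t) - C_2te^(5t) - C_2e^(5t)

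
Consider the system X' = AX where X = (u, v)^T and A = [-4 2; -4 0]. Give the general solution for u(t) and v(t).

u(t) = C_1e^(-2t)cos(2t) + C_2e^(-2t)sin(2t), v(t) = -C_1e^(-2t)sin(2t) + C_1e^(-2t)cos(2t) + C_2e^(-2t)sin(2t) + C_2e^(-2t)cos(2t)

Coefficient matrix A = [[-4, 2], [-4, 0]].
Characteristic polynomial det(A - λI) = λ^2 + 4λ + 8 = 0.
Eigenvalues λ = -2 ± 2i (complex conjugate pair).
For λ=-2+2i: an eigenvector is (1,1) - i(0,-1) = (1, 1 + i).
A real fundamental pair from Re and Im of e^((-2+2i)t)v: X_1 = e^(-2t)(cos(2t)·(1,1) + sin(2t)·(0,-1)), X_2 = e^(-2t)(sin(2t)·(1,1) - cos(2t)·(0,-1)).
General solution: C_1X_1 + C_2X_2.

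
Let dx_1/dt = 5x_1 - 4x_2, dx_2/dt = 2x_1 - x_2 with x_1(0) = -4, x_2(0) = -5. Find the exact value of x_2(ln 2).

-4

A = [[5,-4],[2,-1]]; eigenvalues λ = 1, 3.
Eigenvectors: (1,1) for λ=1, (2,1) for λ=3.
From the initial condition, c_1 = -6, c_2 = 1.
x_2(ln 2) = (-6)(2^1)(1) + (1)(2^3)(1) = -4.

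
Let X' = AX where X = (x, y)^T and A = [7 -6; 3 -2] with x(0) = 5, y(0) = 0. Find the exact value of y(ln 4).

1260

A = [[7,-6],[3,-2]]; eigenvalues λ = 4, 1.
Eigenvectors: (2,1) for λ=4, (1,1) for λ=1.
From the initial condition, c_1 = 5, c_2 = -5.
y(ln 4) = (5)(4^4)(1) + (-5)(4^1)(1) = 1260.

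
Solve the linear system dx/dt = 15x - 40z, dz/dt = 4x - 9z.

Coefficient matrix A = [[15, -40], [4, -9]].
Characteristic polynomial det(A - λI) = λ^2 - 6λ + 25 = 0.
Eigenvalues λ = 3 ± 4i (complex conjugate pair).
For λ=3+4i: an eigenvector is (-1,0) - i(-3,-1) = (-1 + 3i, 0 + i).
A real fundamental pair from Re and Im of e^((3+4i)t)v: X_1 = e^(3t)(cos(4t)·(-1,0) + sin(4t)·(-3,-1)), X_2 = e^(3t)(sin(4t)·(-1,0) - cos(4t)·(-3,-1)).
General solution: K_1X_1 + K_2X_2.

x(t) = -3K_1e^(3t)sin(4t) - K_1e^(3t)cos(4t) - K_2e^(3t)sin(4t) + 3K_2e^(3t)cos(4t), z(t) = -K_1e^(3t)sin(4t) + K_2e^(3t)cos(4t)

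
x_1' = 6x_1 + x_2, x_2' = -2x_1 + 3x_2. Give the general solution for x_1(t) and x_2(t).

Coefficient matrix A = [[6, 1], [-2, 3]].
Characteristic polynomial det(A - λI) = λ^2 - 9λ + 20 = 0.
Eigenvalues λ = 5, 4.
For λ=5: (A-λI) row 1 is [1, 1], so an eigenvector is (1, -1).
For λ=4: (A-λI) row 1 is [2, 1], so an eigenvector is (1, -2).
General solution: K_1e^(5t)(1,-1) + K_2e^(4t)(1,-2).

x_1(t) = K_1e^(5t) + K_2e^(4t), x_2(t) = -K_1e^(5t) - 2K_2e^(4t)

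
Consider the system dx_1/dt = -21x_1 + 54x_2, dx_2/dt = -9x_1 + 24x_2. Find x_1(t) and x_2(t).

x_1(t) = -2K_1e^(6t) - 3K_2e^(-3t), x_2(t) = -K_1e^(6t) - K_2e^(-3t)

Coefficient matrix A = [[-21, 54], [-9, 24]].
Characteristic polynomial det(A - λI) = λ^2 - 3λ - 18 = 0.
Eigenvalues λ = 6, -3.
For λ=6: (A-λI) row 1 is [-27, 54], so an eigenvector is (-2, -1).
For λ=-3: (A-λI) row 1 is [-18, 54], so an eigenvector is (-3, -1).
General solution: K_1e^(6t)(-2,-1) + K_2e^(-3t)(-3,-1).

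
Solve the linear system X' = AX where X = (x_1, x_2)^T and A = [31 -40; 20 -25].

x_1(t) = -3C_1e^(3t)sin(4t) + C_1e^(3t)cos(4t) + C_2e^(3t)sin(4t) + 3C_2e^(3t)cos(4t), x_2(t) = -2C_1e^(3t)sin(4t) + C_1e^(3t)cos(4t) + C_2e^(3t)sin(4t) + 2C_2e^(3t)cos(4t)

Coefficient matrix A = [[31, -40], [20, -25]].
Characteristic polynomial det(A - λI) = λ^2 - 6λ + 25 = 0.
Eigenvalues λ = 3 ± 4i (complex conjugate pair).
For λ=3+4i: an eigenvector is (1,1) - i(-3,-2) = (1 + 3i, 1 + 2i).
A real fundamental pair from Re and Im of e^((3+4i)t)v: X_1 = e^(3t)(cos(4t)·(1,1) + sin(4t)·(-3,-2)), X_2 = e^(3t)(sin(4t)·(1,1) - cos(4t)·(-3,-2)).
General solution: C_1X_1 + C_2X_2.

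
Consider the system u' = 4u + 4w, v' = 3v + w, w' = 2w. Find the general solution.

Coefficient matrix A = [[4, 0, 4], [0, 3, 1], [0, 0, 2]].
det(A - λI) = 0 gives eigenvalues λ = 2, 3, 4.
For λ=2: eigenvector (-2,-1,1).
For λ=3: eigenvector (0,1,0).
For λ=4: eigenvector (1,0,0).
General solution: K_1e^(2t)(-2,-1,1) + K_2e^(3t)(0,1,0) + K_3e^(4t)(1,0,0).

u(t) = -2K_1e^(2t) + K_3e^(4t), v(t) = -K_1e^(2t) + K_2e^(3t), w(t) = K_1e^(2t)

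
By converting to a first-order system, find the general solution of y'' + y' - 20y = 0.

Let x_1 = y, x_2 = y'. Then x_1' = x_2 and x_2' = 20x_1 - x_2.
A = [[0,1],[20,-1]]; det(A-λI) = λ^2 + λ - 20.
Eigenvalues λ = -5, 4 with eigenvectors (1,-5), (1,4).

y(t) = K_1e^(-5t) + K_2e^(4t)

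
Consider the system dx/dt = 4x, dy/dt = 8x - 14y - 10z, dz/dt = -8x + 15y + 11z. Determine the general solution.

x(t) = K_2e^(4t), y(t) = -2K_1e^(t) + K_2e^(4t) - K_3e^(-4t), z(t) = 3K_1e^(t) - K_2e^(4t) + K_3e^(-4t)

Coefficient matrix A = [[4, 0, 0], [8, -14, -10], [-8, 15, 11]].
det(A - λI) = 0 gives eigenvalues λ = 1, 4, -4.
For λ=1: eigenvector (0,-2,3).
For λ=4: eigenvector (1,1,-1).
For λ=-4: eigenvector (0,-1,1).
General solution: K_1e^(t)(0,-2,3) + K_2e^(4t)(1,1,-1) + K_3e^(-4t)(0,-1,1).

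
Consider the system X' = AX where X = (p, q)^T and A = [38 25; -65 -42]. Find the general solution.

p(t) = c_1e^(-2t)sin(5t) + 2c_1e^(-2t)cos(5t) + 2c_2e^(-2t)sin(5t) - c_2e^(-2t)cos(5t), q(t) = -2c_1e^(-2t)sin(5t) - 3c_1e^(-2t)cos(5t) - 3c_2e^(-2t)sin(5t) + 2c_2e^(-2t)cos(5t)

Coefficient matrix A = [[38, 25], [-65, -42]].
Characteristic polynomial det(A - λI) = λ^2 + 4λ + 29 = 0.
Eigenvalues λ = -2 ± 5i (complex conjugate pair).
For λ=-2+5i: an eigenvector is (2,-3) - i(1,-2) = (2 - i, -3 + 2i).
A real fundamental pair from Re and Im of e^((-2+5i)t)v: X_1 = e^(-2t)(cos(5t)·(2,-3) + sin(5t)·(1,-2)), X_2 = e^(-2t)(sin(5t)·(2,-3) - cos(5t)·(1,-2)).
General solution: c_1X_1 + c_2X_2.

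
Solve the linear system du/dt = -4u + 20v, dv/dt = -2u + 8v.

u(t) = K_1e^(2t)sin(2t) + 3K_1e^(2t)cos(2t) + 3K_2e^(2t)sin(2t) - K_2e^(2t)cos(2t), v(t) = K_1e^(2t)cos(2t) + K_2e^(2t)sin(2t)

Coefficient matrix A = [[-4, 20], [-2, 8]].
Characteristic polynomial det(A - λI) = λ^2 - 4λ + 8 = 0.
Eigenvalues λ = 2 ± 2i (complex conjugate pair).
For λ=2+2i: an eigenvector is (3,1) - i(1,0) = (3 - i, 1).
A real fundamental pair from Re and Im of e^((2+2i)t)v: X_1 = e^(2t)(cos(2t)·(3,1) + sin(2t)·(1,0)), X_2 = e^(2t)(sin(2t)·(3,1) - cos(2t)·(1,0)).
General solution: K_1X_1 + K_2X_2.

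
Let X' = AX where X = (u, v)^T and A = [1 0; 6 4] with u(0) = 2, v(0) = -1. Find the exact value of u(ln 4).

8

A = [[1,0],[6,4]]; eigenvalues λ = 1, 4.
Eigenvectors: (1,-2) for λ=1, (0,-1) for λ=4.
From the initial condition, c_1 = 2, c_2 = -3.
u(ln 4) = (2)(4^1)(1) + (-3)(4^4)(0) = 8.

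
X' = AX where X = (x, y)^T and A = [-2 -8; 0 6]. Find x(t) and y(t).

Coefficient matrix A = [[-2, -8], [0, 6]].
Characteristic polynomial det(A - λI) = λ^2 - 4λ - 12 = 0.
Eigenvalues λ = 6, -2.
For λ=6: (A-λI) row 1 is [-8, -8], so an eigenvector is (1, -1).
For λ=-2: (A-λI) row 1 is [0, -8], so an eigenvector is (1, 0).
General solution: K_1e^(6t)(1,-1) + K_2e^(-2t)(1,0).

x(t) = K_1e^(6t) + K_2e^(-2t), y(t) = -K_1e^(6t)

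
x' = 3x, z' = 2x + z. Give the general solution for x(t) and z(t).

x(t) = K_2e^(3t), z(t) = -K_1e^(t) + K_2e^(3t)

Coefficient matrix A = [[3, 0], [2, 1]].
Characteristic polynomial det(A - λI) = λ^2 - 4λ + 3 = 0.
Eigenvalues λ = 1, 3.
For λ=1: (A-λI) row 1 is [2, 0], so an eigenvector is (0, -1).
For λ=3: (A-λI) row 2 is [2, -2], so an eigenvector is (1, 1).
General solution: K_1e^(t)(0,-1) + K_2e^(3t)(1,1).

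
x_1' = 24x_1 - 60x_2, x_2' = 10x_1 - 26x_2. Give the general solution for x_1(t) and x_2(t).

x_1(t) = 2K_1e^(-6t) + 3K_2e^(4t), x_2(t) = K_1e^(-6t) + K_2e^(4t)

Coefficient matrix A = [[24, -60], [10, -26]].
Characteristic polynomial det(A - λI) = λ^2 + 2λ - 24 = 0.
Eigenvalues λ = -6, 4.
For λ=-6: (A-λI) row 1 is [30, -60], so an eigenvector is (2, 1).
For λ=4: (A-λI) row 1 is [20, -60], so an eigenvector is (3, 1).
General solution: K_1e^(-6t)(2,1) + K_2e^(4t)(3,1).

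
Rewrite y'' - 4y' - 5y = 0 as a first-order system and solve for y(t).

y(t) = c_1e^(5t) + c_2e^(-t)

Let x_1 = y, x_2 = y'. Then x_1' = x_2 and x_2' = 5x_1 + 4x_2.
A = [[0,1],[5,4]]; det(A-λI) = λ^2 - 4λ - 5.
Eigenvalues λ = 5, -1 with eigenvectors (1,5), (1,-1).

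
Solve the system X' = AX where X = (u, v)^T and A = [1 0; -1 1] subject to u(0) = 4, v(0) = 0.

u(t) = 4e^(t), v(t) = -4te^(t)

Coefficient matrix A = [[1, 0], [-1, 1]].
Characteristic polynomial det(A - λI) = λ^2 - 2λ + 1 = 0.
Single eigenvalue λ = 1 with algebraic multiplicity 2.
Eigenvector v = (0,-1); generalized eigenvector w with (A-λI)w=v is (1,1).
General solution: e^(t)[c_1·v + c_2·(t·v + w)].
Applying u(0)=4, v(0)=0 gives c_1=4, c_2=4.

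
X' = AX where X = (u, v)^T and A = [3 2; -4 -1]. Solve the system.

u(t) = -c_1e^(t)cos(2t) - c_2e^(t)sin(2t), v(t) = c_1e^(t)sin(2t) + c_1e^(t)cos(2t) + c_2e^(t)sin(2t) - c_2e^(t)cos(2t)

Coefficient matrix A = [[3, 2], [-4, -1]].
Characteristic polynomial det(A - λI) = λ^2 - 2λ + 5 = 0.
Eigenvalues λ = 1 ± 2i (complex conjugate pair).
For λ=1+2i: an eigenvector is (-1,1) - i(0,1) = (-1, 1 - i).
A real fundamental pair from Re and Im of e^((1+2i)t)v: X_1 = e^(t)(cos(2t)·(-1,1) + sin(2t)·(0,1)), X_2 = e^(t)(sin(2t)·(-1,1) - cos(2t)·(0,1)).
General solution: c_1X_1 + c_2X_2.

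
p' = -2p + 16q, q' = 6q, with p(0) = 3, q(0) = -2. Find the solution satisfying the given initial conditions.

p(t) = -4e^(6t) + 7e^(-2t), q(t) = -2e^(6t)

Coefficient matrix A = [[-2, 16], [0, 6]].
Characteristic polynomial det(A - λI) = λ^2 - 4λ - 12 = 0.
Eigenvalues λ = 6, -2.
For λ=6: (A-λI) row 1 is [-8, 16], so an eigenvector is (2, 1).
For λ=-2: (A-λI) row 1 is [0, 16], so an eigenvector is (1, 0).
General solution: K_1e^(6t)(2,1) + K_2e^(-2t)(1,0).
Applying p(0)=3, q(0)=-2 gives K_1=-2, K_2=7.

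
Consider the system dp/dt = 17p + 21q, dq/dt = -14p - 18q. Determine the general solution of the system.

Coefficient matrix A = [[17, 21], [-14, -18]].
Characteristic polynomial det(A - λI) = λ^2 + λ - 12 = 0.
Eigenvalues λ = -4, 3.
For λ=-4: (A-λI) row 1 is [21, 21], so an eigenvector is (-1, 1).
For λ=3: (A-λI) row 1 is [14, 21], so an eigenvector is (3, -2).
General solution: C_1e^(-4t)(-1,1) + C_2e^(3t)(3,-2).

p(t) = -C_1e^(-4t) + 3C_2e^(3t), q(t) = C_1e^(-4t) - 2C_2e^(3t)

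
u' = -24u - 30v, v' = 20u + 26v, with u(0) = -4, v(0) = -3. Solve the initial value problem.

Coefficient matrix A = [[-24, -30], [20, 26]].
Characteristic polynomial det(A - λI) = λ^2 - 2λ - 24 = 0.
Eigenvalues λ = 6, -4.
For λ=6: (A-λI) row 1 is [-30, -30], so an eigenvector is (-1, 1).
For λ=-4: (A-λI) row 1 is [-20, -30], so an eigenvector is (-3, 2).
General solution: c_1e^(6t)(-1,1) + c_2e^(-4t)(-3,2).
Applying u(0)=-4, v(0)=-3 gives c_1=-17, c_2=7.

u(t) = 17e^(6t) - 21e^(-4t), v(t) = -17e^(6t) + 14e^(-4t)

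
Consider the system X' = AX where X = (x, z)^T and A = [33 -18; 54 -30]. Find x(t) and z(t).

x(t) = -2c_1e^(6t) + c_2e^(-3t), z(t) = -3c_1e^(6t) + 2c_2e^(-3t)

Coefficient matrix A = [[33, -18], [54, -30]].
Characteristic polynomial det(A - λI) = λ^2 - 3λ - 18 = 0.
Eigenvalues λ = 6, -3.
For λ=6: (A-λI) row 1 is [27, -18], so an eigenvector is (-2, -3).
For λ=-3: (A-λI) row 1 is [36, -18], so an eigenvector is (1, 2).
General solution: c_1e^(6t)(-2,-3) + c_2e^(-3t)(1,2).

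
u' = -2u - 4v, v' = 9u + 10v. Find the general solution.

Coefficient matrix A = [[-2, -4], [9, 10]].
Characteristic polynomial det(A - λI) = λ^2 - 8λ + 16 = 0.
Single eigenvalue λ = 4 with algebraic multiplicity 2.
Eigenvector v = (2,-3); generalized eigenvector w with (A-λI)w=v is (-1,1).
General solution: e^(4t)[K_1·v + K_2·(t·v + w)].

u(t) = 2K_1e^(4t) + 2K_2te^(4t) - K_2e^(4t), v(t) = -3K_1e^(4t) - 3K_2te^(4t) + K_2e^(4t)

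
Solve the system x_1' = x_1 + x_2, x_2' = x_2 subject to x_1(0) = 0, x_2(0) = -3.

Coefficient matrix A = [[1, 1], [0, 1]].
Characteristic polynomial det(A - λI) = λ^2 - 2λ + 1 = 0.
Single eigenvalue λ = 1 with algebraic multiplicity 2.
Eigenvector v = (-1,0); generalized eigenvector w with (A-λI)w=v is (1,-1).
General solution: e^(t)[K_1·v + K_2·(t·v + w)].
Applying x_1(0)=0, x_2(0)=-3 gives K_1=3, K_2=3.

x_1(t) = -3te^(t), x_2(t) = -3e^(t)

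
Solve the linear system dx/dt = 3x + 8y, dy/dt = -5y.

Coefficient matrix A = [[3, 8], [0, -5]].
Characteristic polynomial det(A - λI) = λ^2 + 2λ - 15 = 0.
Eigenvalues λ = 3, -5.
For λ=3: (A-λI) row 1 is [0, 8], so an eigenvector is (-1, 0).
For λ=-5: (A-λI) row 1 is [8, 8], so an eigenvector is (-1, 1).
General solution: c_1e^(3t)(-1,0) + c_2e^(-5t)(-1,1).

x(t) = -c_1e^(3t) - c_2e^(-5t), y(t) = c_2e^(-5t)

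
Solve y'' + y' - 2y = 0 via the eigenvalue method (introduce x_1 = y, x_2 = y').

y(t) = c_1e^(-2t) + c_2e^(t)

Let x_1 = y, x_2 = y'. Then x_1' = x_2 and x_2' = 2x_1 - x_2.
A = [[0,1],[2,-1]]; det(A-λI) = λ^2 + λ - 2.
Eigenvalues λ = -2, 1 with eigenvectors (1,-2), (1,1).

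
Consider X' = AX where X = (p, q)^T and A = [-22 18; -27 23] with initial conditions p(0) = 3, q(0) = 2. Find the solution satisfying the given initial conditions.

Coefficient matrix A = [[-22, 18], [-27, 23]].
Characteristic polynomial det(A - λI) = λ^2 - λ - 20 = 0.
Eigenvalues λ = -4, 5.
For λ=-4: (A-λI) row 1 is [-18, 18], so an eigenvector is (-1, -1).
For λ=5: (A-λI) row 1 is [-27, 18], so an eigenvector is (2, 3).
General solution: c_1e^(-4t)(-1,-1) + c_2e^(5t)(2,3).
Applying p(0)=3, q(0)=2 gives c_1=-5, c_2=-1.

p(t) = -2e^(5t) + 5e^(-4t), q(t) = -3e^(5t) + 5e^(-4t)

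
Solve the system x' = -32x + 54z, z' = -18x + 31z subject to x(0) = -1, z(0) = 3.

x(t) = 21e^(4t) - 22e^(-5t), z(t) = 14e^(4t) - 11e^(-5t)

Coefficient matrix A = [[-32, 54], [-18, 31]].
Characteristic polynomial det(A - λI) = λ^2 + λ - 20 = 0.
Eigenvalues λ = 4, -5.
For λ=4: (A-λI) row 1 is [-36, 54], so an eigenvector is (-3, -2).
For λ=-5: (A-λI) row 1 is [-27, 54], so an eigenvector is (-2, -1).
General solution: K_1e^(4t)(-3,-2) + K_2e^(-5t)(-2,-1).
Applying x(0)=-1, z(0)=3 gives K_1=-7, K_2=11.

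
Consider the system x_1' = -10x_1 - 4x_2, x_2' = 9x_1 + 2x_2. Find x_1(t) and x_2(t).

x_1(t) = 2c_1e^(-4t) + 2c_2te^(-4t) + c_2e^(-4t), x_2(t) = -3c_1e^(-4t) - 3c_2te^(-4t) - 2c_2e^(-4t)

Coefficient matrix A = [[-10, -4], [9, 2]].
Characteristic polynomial det(A - λI) = λ^2 + 8λ + 16 = 0.
Single eigenvalue λ = -4 with algebraic multiplicity 2.
Eigenvector v = (2,-3); generalized eigenvector w with (A-λI)w=v is (1,-2).
General solution: e^(-4t)[c_1·v + c_2·(t·v + w)].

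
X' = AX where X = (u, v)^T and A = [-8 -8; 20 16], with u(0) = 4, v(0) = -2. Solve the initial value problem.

Coefficient matrix A = [[-8, -8], [20, 16]].
Characteristic polynomial det(A - λI) = λ^2 - 8λ + 32 = 0.
Eigenvalues λ = 4 ± 4i (complex conjugate pair).
For λ=4+4i: an eigenvector is (1,-1) - i(-1,2) = (1 + i, -1 - 2i).
A real fundamental pair from Re and Im of e^((4+4i)t)v: X_1 = e^(4t)(cos(4t)·(1,-1) + sin(4t)·(-1,2)), X_2 = e^(4t)(sin(4t)·(1,-1) - cos(4t)·(-1,2)).
General solution: C_1X_1 + C_2X_2.
Applying u(0)=4, v(0)=-2 gives C_1=6, C_2=-2.

u(t) = -8e^(4t)sin(4t) + 4e^(4t)cos(4t), v(t) = 14e^(4t)sin(4t) - 2e^(4t)cos(4t)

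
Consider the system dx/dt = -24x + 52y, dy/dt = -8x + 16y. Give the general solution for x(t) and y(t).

x(t) = 2K_1e^(-4t)sin(4t) - 3K_1e^(-4t)cos(4t) - 3K_2e^(-4t)sin(4t) - 2K_2e^(-4t)cos(4t), y(t) = K_1e^(-4t)sin(4t) - K_1e^(-4t)cos(4t) - K_2e^(-4t)sin(4t) - K_2e^(-4t)cos(4t)

Coefficient matrix A = [[-24, 52], [-8, 16]].
Characteristic polynomial det(A - λI) = λ^2 + 8λ + 32 = 0.
Eigenvalues λ = -4 ± 4i (complex conjugate pair).
For λ=-4+4i: an eigenvector is (-3,-1) - i(2,1) = (-3 - 2i, -1 - i).
A real fundamental pair from Re and Im of e^((-4+4i)t)v: X_1 = e^(-4t)(cos(4t)·(-3,-1) + sin(4t)·(2,1)), X_2 = e^(-4t)(sin(4t)·(-3,-1) - cos(4t)·(2,1)).
General solution: K_1X_1 + K_2X_2.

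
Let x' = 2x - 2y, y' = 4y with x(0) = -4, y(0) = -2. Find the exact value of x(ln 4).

416

A = [[2,-2],[0,4]]; eigenvalues λ = 4, 2.
Eigenvectors: (-1,1) for λ=4, (-1,0) for λ=2.
From the initial condition, c_1 = -2, c_2 = 6.
x(ln 4) = (-2)(4^4)(-1) + (6)(4^2)(-1) = 416.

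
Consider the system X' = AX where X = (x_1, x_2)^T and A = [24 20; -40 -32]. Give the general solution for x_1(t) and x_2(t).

x_1(t) = 2c_1e^(-4t)sin(4t) + c_1e^(-4t)cos(4t) + c_2e^(-4t)sin(4t) - 2c_2e^(-4t)cos(4t), x_2(t) = -3c_1e^(-4t)sin(4t) - c_1e^(-4t)cos(4t) - c_2e^(-4t)sin(4t) + 3c_2e^(-4t)cos(4t)

Coefficient matrix A = [[24, 20], [-40, -32]].
Characteristic polynomial det(A - λI) = λ^2 + 8λ + 32 = 0.
Eigenvalues λ = -4 ± 4i (complex conjugate pair).
For λ=-4+4i: an eigenvector is (1,-1) - i(2,-3) = (1 - 2i, -1 + 3i).
A real fundamental pair from Re and Im of e^((-4+4i)t)v: X_1 = e^(-4t)(cos(4t)·(1,-1) + sin(4t)·(2,-3)), X_2 = e^(-4t)(sin(4t)·(1,-1) - cos(4t)·(2,-3)).
General solution: c_1X_1 + c_2X_2.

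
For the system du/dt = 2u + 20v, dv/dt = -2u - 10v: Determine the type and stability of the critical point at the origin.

stable spiral

A = [[2,20],[-2,-10]]; det(A-λI) = λ^2 + 8λ + 20.
λ = -4 ± 2i: negative real part.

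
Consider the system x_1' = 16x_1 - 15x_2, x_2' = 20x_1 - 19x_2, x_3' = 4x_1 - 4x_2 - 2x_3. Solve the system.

Coefficient matrix A = [[16, -15, 0], [20, -19, 0], [4, -4, -2]].
det(A - λI) = 0 gives eigenvalues λ = -2, 1, -4.
For λ=-2: eigenvector (0,0,1).
For λ=1: eigenvector (1,1,0).
For λ=-4: eigenvector (-3,-4,-2).
General solution: K_1e^(-2t)(0,0,1) + K_2e^(t)(1,1,0) + K_3e^(-4t)(-3,-4,-2).

x_1(t) = K_2e^(t) - 3K_3e^(-4t), x_2(t) = K_2e^(t) - 4K_3e^(-4t), x_3(t) = K_1e^(-2t) - 2K_3e^(-4t)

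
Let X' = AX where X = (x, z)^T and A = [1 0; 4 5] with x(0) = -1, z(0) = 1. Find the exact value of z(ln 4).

A = [[1,0],[4,5]]; eigenvalues λ = 1, 5.
Eigenvectors: (-1,1) for λ=1, (0,-1) for λ=5.
From the initial condition, c_1 = 1, c_2 = 0.
z(ln 4) = (1)(4^1)(1) + (0)(4^5)(-1) = 4.

4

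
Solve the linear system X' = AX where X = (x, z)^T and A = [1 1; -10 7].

Coefficient matrix A = [[1, 1], [-10, 7]].
Characteristic polynomial det(A - λI) = λ^2 - 8λ + 17 = 0.
Eigenvalues λ = 4 ± i (complex conjugate pair).
For λ=4+i: an eigenvector is (0,-1) - i(-1,-3) = (0 + i, -1 + 3i).
A real fundamental pair from Re and Im of e^((4+i)t)v: X_1 = e^(4t)(cos(t)·(0,-1) + sin(t)·(-1,-3)), X_2 = e^(4t)(sin(t)·(0,-1) - cos(t)·(-1,-3)).
General solution: c_1X_1 + c_2X_2.

x(t) = -c_1e^(4t)sin(t) + c_2e^(4t)cos(t), z(t) = -3c_1e^(4t)sin(t) - c_1e^(4t)cos(t) - c_2e^(4t)sin(t) + 3c_2e^(4t)cos(t)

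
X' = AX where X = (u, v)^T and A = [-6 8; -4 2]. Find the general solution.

u(t) = -c_1e^(-2t)sin(4t) + c_1e^(-2t)cos(4t) + c_2e^(-2t)sin(4t) + c_2e^(-2t)cos(4t), v(t) = -c_1e^(-2t)sin(4t) + c_2e^(-2t)cos(4t)

Coefficient matrix A = [[-6, 8], [-4, 2]].
Characteristic polynomial det(A - λI) = λ^2 + 4λ + 20 = 0.
Eigenvalues λ = -2 ± 4i (complex conjugate pair).
For λ=-2+4i: an eigenvector is (1,0) - i(-1,-1) = (1 + i, 0 + i).
A real fundamental pair from Re and Im of e^((-2+4i)t)v: X_1 = e^(-2t)(cos(4t)·(1,0) + sin(4t)·(-1,-1)), X_2 = e^(-2t)(sin(4t)·(1,0) - cos(4t)·(-1,-1)).
General solution: c_1X_1 + c_2X_2.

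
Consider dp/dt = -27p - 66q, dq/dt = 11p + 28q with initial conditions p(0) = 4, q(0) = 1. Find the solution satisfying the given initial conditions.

p(t) = -14e^(6t) + 18e^(-5t), q(t) = 7e^(6t) - 6e^(-5t)

Coefficient matrix A = [[-27, -66], [11, 28]].
Characteristic polynomial det(A - λI) = λ^2 - λ - 30 = 0.
Eigenvalues λ = -5, 6.
For λ=-5: (A-λI) row 1 is [-22, -66], so an eigenvector is (3, -1).
For λ=6: (A-λI) row 1 is [-33, -66], so an eigenvector is (2, -1).
General solution: K_1e^(-5t)(3,-1) + K_2e^(6t)(2,-1).
Applying p(0)=4, q(0)=1 gives K_1=6, K_2=-7.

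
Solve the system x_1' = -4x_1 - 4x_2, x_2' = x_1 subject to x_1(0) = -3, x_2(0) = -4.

x_1(t) = 22te^(-2t) - 3e^(-2t), x_2(t) = -11te^(-2t) - 4e^(-2t)

Coefficient matrix A = [[-4, -4], [1, 0]].
Characteristic polynomial det(A - λI) = λ^2 + 4λ + 4 = 0.
Single eigenvalue λ = -2 with algebraic multiplicity 2.
Eigenvector v = (2,-1); generalized eigenvector w with (A-λI)w=v is (-1,0).
General solution: e^(-2t)[c_1·v + c_2·(t·v + w)].
Applying x_1(0)=-3, x_2(0)=-4 gives c_1=4, c_2=11.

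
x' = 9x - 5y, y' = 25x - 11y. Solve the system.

Coefficient matrix A = [[9, -5], [25, -11]].
Characteristic polynomial det(A - λI) = λ^2 + 2λ + 26 = 0.
Eigenvalues λ = -1 ± 5i (complex conjugate pair).
For λ=-1+5i: an eigenvector is (1,2) - i(0,1) = (1, 2 - i).
A real fundamental pair from Re and Im of e^((-1+5i)t)v: X_1 = e^(-t)(cos(5t)·(1,2) + sin(5t)·(0,1)), X_2 = e^(-t)(sin(5t)·(1,2) - cos(5t)·(0,1)).
General solution: C_1X_1 + C_2X_2.

x(t) = C_1e^(-t)cos(5t) + C_2e^(-t)sin(5t), y(t) = C_1e^(-t)sin(5t) + 2C_1e^(-t)cos(5t) + 2C_2e^(-t)sin(5t) - C_2e^(-t)cos(5t)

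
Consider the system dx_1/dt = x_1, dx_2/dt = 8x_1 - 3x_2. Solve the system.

Coefficient matrix A = [[1, 0], [8, -3]].
Characteristic polynomial det(A - λI) = λ^2 + 2λ - 3 = 0.
Eigenvalues λ = -3, 1.
For λ=-3: (A-λI) row 1 is [4, 0], so an eigenvector is (0, -1).
For λ=1: (A-λI) row 2 is [8, -4], so an eigenvector is (1, 2).
General solution: K_1e^(-3t)(0,-1) + K_2e^(t)(1,2).

x_1(t) = K_2e^(t), x_2(t) = -K_1e^(-3t) + 2K_2e^(t)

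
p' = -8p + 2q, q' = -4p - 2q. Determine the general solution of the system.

p(t) = C_1e^(-6t) - C_2e^(-4t), q(t) = C_1e^(-6t) - 2C_2e^(-4t)

Coefficient matrix A = [[-8, 2], [-4, -2]].
Characteristic polynomial det(A - λI) = λ^2 + 10λ + 24 = 0.
Eigenvalues λ = -6, -4.
For λ=-6: (A-λI) row 1 is [-2, 2], so an eigenvector is (1, 1).
For λ=-4: (A-λI) row 1 is [-4, 2], so an eigenvector is (-1, -2).
General solution: C_1e^(-6t)(1,1) + C_2e^(-4t)(-1,-2).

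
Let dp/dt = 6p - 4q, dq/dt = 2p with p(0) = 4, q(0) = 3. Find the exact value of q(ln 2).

A = [[6,-4],[2,0]]; eigenvalues λ = 2, 4.
Eigenvectors: (-1,-1) for λ=2, (2,1) for λ=4.
From the initial condition, c_1 = -2, c_2 = 1.
q(ln 2) = (-2)(2^2)(-1) + (1)(2^4)(1) = 24.

24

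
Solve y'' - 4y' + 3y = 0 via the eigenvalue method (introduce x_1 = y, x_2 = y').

Let x_1 = y, x_2 = y'. Then x_1' = x_2 and x_2' = -3x_1 + 4x_2.
A = [[0,1],[-3,4]]; det(A-λI) = λ^2 - 4λ + 3.
Eigenvalues λ = 1, 3 with eigenvectors (1,1), (1,3).

y(t) = K_1e^(t) + K_2e^(3t)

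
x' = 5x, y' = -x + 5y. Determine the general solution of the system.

Coefficient matrix A = [[5, 0], [-1, 5]].
Characteristic polynomial det(A - λI) = λ^2 - 10λ + 25 = 0.
Single eigenvalue λ = 5 with algebraic multiplicity 2.
Eigenvector v = (0,-1); generalized eigenvector w with (A-λI)w=v is (1,-3).
General solution: e^(5t)[c_1·v + c_2·(t·v + w)].

x(t) = c_2e^(5t), y(t) = -c_1e^(5t) - c_2te^(5t) - 3c_2e^(5t)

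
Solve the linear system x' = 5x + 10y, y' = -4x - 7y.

x(t) = C_1e^(-t)sin(2t) + 2C_1e^(-t)cos(2t) + 2C_2e^(-t)sin(2t) - C_2e^(-t)cos(2t), y(t) = -C_1e^(-t)sin(2t) - C_1e^(-t)cos(2t) - C_2e^(-t)sin(2t) + C_2e^(-t)cos(2t)

Coefficient matrix A = [[5, 10], [-4, -7]].
Characteristic polynomial det(A - λI) = λ^2 + 2λ + 5 = 0.
Eigenvalues λ = -1 ± 2i (complex conjugate pair).
For λ=-1+2i: an eigenvector is (2,-1) - i(1,-1) = (2 - i, -1 + i).
A real fundamental pair from Re and Im of e^((-1+2i)t)v: X_1 = e^(-t)(cos(2t)·(2,-1) + sin(2t)·(1,-1)), X_2 = e^(-t)(sin(2t)·(2,-1) - cos(2t)·(1,-1)).
General solution: C_1X_1 + C_2X_2.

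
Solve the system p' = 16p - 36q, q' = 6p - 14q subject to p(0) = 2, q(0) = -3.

p(t) = 24e^(4t) - 22e^(-2t), q(t) = 8e^(4t) - 11e^(-2t)

Coefficient matrix A = [[16, -36], [6, -14]].
Characteristic polynomial det(A - λI) = λ^2 - 2λ - 8 = 0.
Eigenvalues λ = 4, -2.
For λ=4: (A-λI) row 1 is [12, -36], so an eigenvector is (-3, -1).
For λ=-2: (A-λI) row 1 is [18, -36], so an eigenvector is (2, 1).
General solution: C_1e^(4t)(-3,-1) + C_2e^(-2t)(2,1).
Applying p(0)=2, q(0)=-3 gives C_1=-8, C_2=-11.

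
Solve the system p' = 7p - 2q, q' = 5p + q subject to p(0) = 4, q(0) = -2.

Coefficient matrix A = [[7, -2], [5, 1]].
Characteristic polynomial det(A - λI) = λ^2 - 8λ + 17 = 0.
Eigenvalues λ = 4 ± i (complex conjugate pair).
For λ=4+i: an eigenvector is (1,1) - i(1,2) = (1 - i, 1 - 2i).
A real fundamental pair from Re and Im of e^((4+i)t)v: X_1 = e^(4t)(cos(t)·(1,1) + sin(t)·(1,2)), X_2 = e^(4t)(sin(t)·(1,1) - cos(t)·(1,2)).
General solution: K_1X_1 + K_2X_2.
Applying p(0)=4, q(0)=-2 gives K_1=10, K_2=6.

p(t) = 16e^(4t)sin(t) + 4e^(4t)cos(t), q(t) = 26e^(4t)sin(t) - 2e^(4t)cos(t)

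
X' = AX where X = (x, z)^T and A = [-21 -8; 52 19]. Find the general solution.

x(t) = C_1e^(-t)sin(4t) + C_1e^(-t)cos(4t) + C_2e^(-t)sin(4t) - C_2e^(-t)cos(4t), z(t) = -2C_1e^(-t)sin(4t) - 3C_1e^(-t)cos(4t) - 3C_2e^(-t)sin(4t) + 2C_2e^(-t)cos(4t)

Coefficient matrix A = [[-21, -8], [52, 19]].
Characteristic polynomial det(A - λI) = λ^2 + 2λ + 17 = 0.
Eigenvalues λ = -1 ± 4i (complex conjugate pair).
For λ=-1+4i: an eigenvector is (1,-3) - i(1,-2) = (1 - i, -3 + 2i).
A real fundamental pair from Re and Im of e^((-1+4i)t)v: X_1 = e^(-t)(cos(4t)·(1,-3) + sin(4t)·(1,-2)), X_2 = e^(-t)(sin(4t)·(1,-3) - cos(4t)·(1,-2)).
General solution: C_1X_1 + C_2X_2.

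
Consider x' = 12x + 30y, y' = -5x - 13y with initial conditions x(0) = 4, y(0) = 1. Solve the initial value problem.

Coefficient matrix A = [[12, 30], [-5, -13]].
Characteristic polynomial det(A - λI) = λ^2 + λ - 6 = 0.
Eigenvalues λ = -3, 2.
For λ=-3: (A-λI) row 1 is [15, 30], so an eigenvector is (2, -1).
For λ=2: (A-λI) row 1 is [10, 30], so an eigenvector is (-3, 1).
General solution: c_1e^(-3t)(2,-1) + c_2e^(2t)(-3,1).
Applying x(0)=4, y(0)=1 gives c_1=-7, c_2=-6.

x(t) = 18e^(2t) - 14e^(-3t), y(t) = -6e^(2t) + 7e^(-3t)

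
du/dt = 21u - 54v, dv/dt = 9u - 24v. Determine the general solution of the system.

u(t) = 2K_1e^(-6t) + 3K_2e^(3t), v(t) = K_1e^(-6t) + K_2e^(3t)

Coefficient matrix A = [[21, -54], [9, -24]].
Characteristic polynomial det(A - λI) = λ^2 + 3λ - 18 = 0.
Eigenvalues λ = -6, 3.
For λ=-6: (A-λI) row 1 is [27, -54], so an eigenvector is (2, 1).
For λ=3: (A-λI) row 1 is [18, -54], so an eigenvector is (3, 1).
General solution: K_1e^(-6t)(2,1) + K_2e^(3t)(3,1).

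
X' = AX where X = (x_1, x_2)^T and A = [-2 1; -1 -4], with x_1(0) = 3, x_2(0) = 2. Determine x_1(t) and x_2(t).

x_1(t) = 5te^(-3t) + 3e^(-3t), x_2(t) = -5te^(-3t) + 2e^(-3t)

Coefficient matrix A = [[-2, 1], [-1, -4]].
Characteristic polynomial det(A - λI) = λ^2 + 6λ + 9 = 0.
Single eigenvalue λ = -3 with algebraic multiplicity 2.
Eigenvector v = (1,-1); generalized eigenvector w with (A-λI)w=v is (1,0).
General solution: e^(-3t)[c_1·v + c_2·(t·v + w)].
Applying x_1(0)=3, x_2(0)=2 gives c_1=-2, c_2=5.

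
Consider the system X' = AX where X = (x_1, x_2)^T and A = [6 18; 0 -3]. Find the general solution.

Coefficient matrix A = [[6, 18], [0, -3]].
Characteristic polynomial det(A - λI) = λ^2 - 3λ - 18 = 0.
Eigenvalues λ = -3, 6.
For λ=-3: (A-λI) row 1 is [9, 18], so an eigenvector is (-2, 1).
For λ=6: (A-λI) row 1 is [0, 18], so an eigenvector is (-1, 0).
General solution: K_1e^(-3t)(-2,1) + K_2e^(6t)(-1,0).

x_1(t) = -2K_1e^(-3t) - K_2e^(6t), x_2(t) = K_1e^(-3t)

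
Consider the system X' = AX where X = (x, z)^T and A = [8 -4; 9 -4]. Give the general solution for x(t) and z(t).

x(t) = -2K_1e^(2t) - 2K_2te^(2t) - K_2e^(2t), z(t) = -3K_1e^(2t) - 3K_2te^(2t) - K_2e^(2t)

Coefficient matrix A = [[8, -4], [9, -4]].
Characteristic polynomial det(A - λI) = λ^2 - 4λ + 4 = 0.
Single eigenvalue λ = 2 with algebraic multiplicity 2.
Eigenvector v = (-2,-3); generalized eigenvector w with (A-λI)w=v is (-1,-1).
General solution: e^(2t)[K_1·v + K_2·(t·v + w)].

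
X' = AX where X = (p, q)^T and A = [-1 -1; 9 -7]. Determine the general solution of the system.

Coefficient matrix A = [[-1, -1], [9, -7]].
Characteristic polynomial det(A - λI) = λ^2 + 8λ + 16 = 0.
Single eigenvalue λ = -4 with algebraic multiplicity 2.
Eigenvector v = (-1,-3); generalized eigenvector w with (A-λI)w=v is (-1,-2).
General solution: e^(-4t)[C_1·v + C_2·(t·v + w)].

p(t) = -C_1e^(-4t) - C_2te^(-4t) - C_2e^(-4t), q(t) = -3C_1e^(-4t) - 3C_2te^(-4t) - 2C_2e^(-4t)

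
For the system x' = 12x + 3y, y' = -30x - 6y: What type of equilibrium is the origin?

A = [[12,3],[-30,-6]]; det(A-λI) = λ^2 - 6λ + 18.
λ = 3 ± 3i: positive real part.

unstable spiral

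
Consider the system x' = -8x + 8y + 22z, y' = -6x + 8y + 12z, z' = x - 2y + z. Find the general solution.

x(t) = 2K_1e^(-4t) + 2K_2e^(3t) + 3K_3e^(2t), y(t) = K_1e^(-4t) + K_3e^(2t), z(t) = K_2e^(3t) + K_3e^(2t)

Coefficient matrix A = [[-8, 8, 22], [-6, 8, 12], [1, -2, 1]].
det(A - λI) = 0 gives eigenvalues λ = -4, 3, 2.
For λ=-4: eigenvector (2,1,0).
For λ=3: eigenvector (2,0,1).
For λ=2: eigenvector (3,1,1).
General solution: K_1e^(-4t)(2,1,0) + K_2e^(3t)(2,0,1) + K_3e^(2t)(3,1,1).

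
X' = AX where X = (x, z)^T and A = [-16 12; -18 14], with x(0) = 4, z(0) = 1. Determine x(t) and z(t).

x(t) = -6e^(2t) + 10e^(-4t), z(t) = -9e^(2t) + 10e^(-4t)

Coefficient matrix A = [[-16, 12], [-18, 14]].
Characteristic polynomial det(A - λI) = λ^2 + 2λ - 8 = 0.
Eigenvalues λ = 2, -4.
For λ=2: (A-λI) row 1 is [-18, 12], so an eigenvector is (-2, -3).
For λ=-4: (A-λI) row 1 is [-12, 12], so an eigenvector is (1, 1).
General solution: C_1e^(2t)(-2,-3) + C_2e^(-4t)(1,1).
Applying x(0)=4, z(0)=1 gives C_1=3, C_2=10.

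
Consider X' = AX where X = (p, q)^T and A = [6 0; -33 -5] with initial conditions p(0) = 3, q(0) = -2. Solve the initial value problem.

p(t) = 3e^(6t), q(t) = -9e^(6t) + 7e^(-5t)

Coefficient matrix A = [[6, 0], [-33, -5]].
Characteristic polynomial det(A - λI) = λ^2 - λ - 30 = 0.
Eigenvalues λ = 6, -5.
For λ=6: (A-λI) row 2 is [-33, -11], so an eigenvector is (-1, 3).
For λ=-5: (A-λI) row 1 is [11, 0], so an eigenvector is (0, -1).
General solution: C_1e^(6t)(-1,3) + C_2e^(-5t)(0,-1).
Applying p(0)=3, q(0)=-2 gives C_1=-3, C_2=-7.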